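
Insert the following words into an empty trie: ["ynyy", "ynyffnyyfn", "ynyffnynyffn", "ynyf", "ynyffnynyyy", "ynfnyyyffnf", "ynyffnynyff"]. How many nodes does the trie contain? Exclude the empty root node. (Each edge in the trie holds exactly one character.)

Count nodes per top-level branch (shared prefixes stored once):
  'y'-branch (ynfnyyyffnf, ynyf, ynyffnynyff, ynyffnynyffn, ynyffnynyyy, ynyffnyyfn, ynyy): 27 nodes
Sum: 27

27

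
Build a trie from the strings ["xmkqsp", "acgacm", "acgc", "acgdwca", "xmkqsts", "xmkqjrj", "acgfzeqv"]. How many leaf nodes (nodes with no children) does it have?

7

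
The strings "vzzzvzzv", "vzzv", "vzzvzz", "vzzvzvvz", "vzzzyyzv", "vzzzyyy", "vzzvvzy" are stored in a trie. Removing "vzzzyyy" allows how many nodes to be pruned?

1

Walk "vzzzyyy" from the leaf back toward the root, removing each node that no remaining word uses.
The suffix "y" (1 node) is used only by "vzzzyyy"; the node for "vzzzyy" still has the child "z", so pruning stops there.
Nodes removed: 1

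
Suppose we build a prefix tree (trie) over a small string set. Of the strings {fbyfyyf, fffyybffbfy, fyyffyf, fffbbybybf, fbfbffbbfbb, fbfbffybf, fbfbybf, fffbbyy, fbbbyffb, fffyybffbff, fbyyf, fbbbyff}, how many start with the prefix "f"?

Filter for entries beginning with "f":
Matches: "fbbbyff", "fbbbyffb", "fbfbffbbfbb", "fbfbffybf", "fbfbybf", "fbyfyyf", "fbyyf", "fffbbybybf", "fffbbyy", "fffyybffbff", "fffyybffbfy", "fyyffyf"
Count: 12

12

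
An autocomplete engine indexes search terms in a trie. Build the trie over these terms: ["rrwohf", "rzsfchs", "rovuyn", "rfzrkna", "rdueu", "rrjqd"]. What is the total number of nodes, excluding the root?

For each word, the new-node count is its length minus the longest prefix already in the trie:
  "rrwohf" → 6 new (r, r, w, o, h, f)
  "rzsfchs" → prefix "r" already present; 6 new (z, s, f, c, h, s)
  "rovuyn" → prefix "r" already present; 5 new (o, v, u, y, n)
  "rfzrkna" → prefix "r" already present; 6 new (f, z, r, k, n, a)
  "rdueu" → prefix "r" already present; 4 new (d, u, e, u)
  "rrjqd" → prefix "rr" already present; 3 new (j, q, d)
Total nodes = 6 + 6 + 5 + 6 + 4 + 3 = 30

30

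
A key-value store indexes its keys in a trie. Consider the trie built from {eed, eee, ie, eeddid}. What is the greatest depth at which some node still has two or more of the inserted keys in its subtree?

3

Equivalently: take the maximum, over all pairs, of their longest common prefix length.
"eed" and "eeddid" agree on "eed" (3 characters) before diverging; nothing deeper is shared.
Longest shared-prefix length: 3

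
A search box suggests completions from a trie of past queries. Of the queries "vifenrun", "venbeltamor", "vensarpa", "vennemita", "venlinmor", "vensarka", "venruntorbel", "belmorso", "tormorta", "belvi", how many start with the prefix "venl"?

1

Walk to "venl"; the words in its subtree are exactly those with that prefix.
Matches: "venlinmor"
Count: 1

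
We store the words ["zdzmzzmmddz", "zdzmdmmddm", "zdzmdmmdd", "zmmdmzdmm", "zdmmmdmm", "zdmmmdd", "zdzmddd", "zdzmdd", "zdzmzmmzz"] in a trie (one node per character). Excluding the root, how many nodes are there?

38

Trie structure (* marks end of a word):
(root)
└─ z
   ├─ d
   │  ├─ m
   │  │  └─ m
   │  │     └─ m
   │  │        └─ d
   │  │           ├─ d *
   │  │           └─ m
   │  │              └─ m *
   │  └─ z
   │     └─ m
   │        ├─ d
   │        │  ├─ d *
   │        │  │  └─ d *
   │        │  └─ m
   │        │     └─ m
   │        │        └─ d
   │        │           └─ d *
   │        │              └─ m *
   │        └─ z
   │           ├─ m
   │           │  └─ m
   │           │     └─ z
   │           │        └─ z *
   │           └─ z
   │              └─ m
   │                 └─ m
   │                    └─ d
   │                       └─ d
   │                          └─ z *
   └─ m
      └─ m
         └─ d
            └─ m
               └─ z
                  └─ d
                     └─ m
                        └─ m *
Counting every labelled node above: 38.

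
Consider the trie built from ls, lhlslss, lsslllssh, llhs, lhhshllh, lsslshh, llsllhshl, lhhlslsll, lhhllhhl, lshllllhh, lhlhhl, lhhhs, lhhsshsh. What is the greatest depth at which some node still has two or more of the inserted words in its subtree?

The deepest shared node is where two words last agree before diverging.
"lhhllhhl" and "lhhlslsll" agree on "lhhl" (4 characters) before diverging; nothing deeper is shared.
Longest shared-prefix length: 4

4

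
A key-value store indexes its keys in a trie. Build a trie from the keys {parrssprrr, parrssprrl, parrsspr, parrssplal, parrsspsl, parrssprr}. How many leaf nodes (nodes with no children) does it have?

4

A leaf is a node with no children — equivalently, the end of a word that is not a proper prefix of any other stored word.
Those words: "parrssplal", "parrssprrl", "parrssprrr", "parrsspsl"
Leaf count: 4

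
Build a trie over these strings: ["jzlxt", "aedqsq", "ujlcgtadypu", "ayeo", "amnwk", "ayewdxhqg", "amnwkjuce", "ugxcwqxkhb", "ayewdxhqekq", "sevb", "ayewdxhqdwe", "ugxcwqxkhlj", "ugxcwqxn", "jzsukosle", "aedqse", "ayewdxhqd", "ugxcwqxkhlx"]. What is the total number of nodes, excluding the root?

70

Insert word by word; a character creates a node only if that edge doesn't already exist:
  "jzlxt" → 5 new (j, z, l, x, t)
  "aedqsq" → 6 new (a, e, d, q, s, q)
  "ujlcgtadypu" → 11 new (u, j, l, c, g, t, a, d, y, p, u)
  "ayeo" → prefix "a" already present; 3 new (y, e, o)
  "amnwk" → prefix "a" already present; 4 new (m, n, w, k)
  "ayewdxhqg" → prefix "aye" already present; 6 new (w, d, x, h, q, g)
  "amnwkjuce" → prefix "amnwk" already present; 4 new (j, u, c, e)
  "ugxcwqxkhb" → prefix "u" already present; 9 new (g, x, c, w, q, x, k, h, b)
  "ayewdxhqekq" → prefix "ayewdxhq" already present; 3 new (e, k, q)
  "sevb" → 4 new (s, e, v, b)
  "ayewdxhqdwe" → prefix "ayewdxhq" already present; 3 new (d, w, e)
  "ugxcwqxkhlj" → prefix "ugxcwqxkh" already present; 2 new (l, j)
  "ugxcwqxn" → prefix "ugxcwqx" already present; 1 new (n)
  "jzsukosle" → prefix "jz" already present; 7 new (s, u, k, o, s, l, e)
  "aedqse" → prefix "aedqs" already present; 1 new (e)
  "ayewdxhqd" → prefix "ayewdxhqd" already present; 0 new (none)
  "ugxcwqxkhlx" → prefix "ugxcwqxkhl" already present; 1 new (x)
Total nodes = 5 + 6 + 11 + 3 + 4 + 6 + 4 + 9 + 3 + 4 + 3 + 2 + 1 + 7 + 1 + 0 + 1 = 70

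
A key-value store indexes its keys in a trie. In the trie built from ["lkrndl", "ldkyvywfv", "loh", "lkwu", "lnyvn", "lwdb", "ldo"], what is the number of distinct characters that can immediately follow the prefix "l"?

The children of the "l" node are the distinct next characters among strings starting with "l".
Characters that immediately follow "l" among the stored strings: {d, k, n, o, w}.
That node has 5 child edges.

5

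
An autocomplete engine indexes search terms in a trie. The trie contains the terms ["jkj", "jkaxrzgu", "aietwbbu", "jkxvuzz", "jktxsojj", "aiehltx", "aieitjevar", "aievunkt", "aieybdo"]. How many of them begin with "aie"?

Walk to "aie"; the words in its subtree are exactly those with that prefix.
Words under "aie": aiehltx, aieitjevar, aietwbbu, aievunkt, aieybdo
Count: 5

5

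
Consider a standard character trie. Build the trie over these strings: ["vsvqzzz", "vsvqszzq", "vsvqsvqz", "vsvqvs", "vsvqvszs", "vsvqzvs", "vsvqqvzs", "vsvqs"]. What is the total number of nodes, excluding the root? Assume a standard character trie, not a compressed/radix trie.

24

Count nodes per top-level branch (shared prefixes stored once):
  'v'-branch (vsvqqvzs, vsvqs, vsvqsvqz, vsvqszzq, vsvqvs, vsvqvszs, vsvqzvs, vsvqzzz): 24 nodes
Sum: 24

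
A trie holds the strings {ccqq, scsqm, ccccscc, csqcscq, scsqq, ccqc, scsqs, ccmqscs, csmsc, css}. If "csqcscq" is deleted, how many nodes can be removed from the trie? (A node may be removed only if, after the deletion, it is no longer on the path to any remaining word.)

5

Walk "csqcscq" from the leaf back toward the root, removing each node that no remaining word uses.
The suffix "qcscq" (5 nodes) is used only by "csqcscq"; the node for "cs" still has the child "m", so pruning stops there.
Nodes removed: 5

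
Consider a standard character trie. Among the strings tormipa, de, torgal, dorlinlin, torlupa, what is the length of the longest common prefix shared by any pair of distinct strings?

3

Equivalently: take the maximum, over all pairs, of their longest common prefix length.
"torgal" and "torlupa" agree on "tor" (3 characters) before diverging; nothing deeper is shared.
Longest shared-prefix length: 3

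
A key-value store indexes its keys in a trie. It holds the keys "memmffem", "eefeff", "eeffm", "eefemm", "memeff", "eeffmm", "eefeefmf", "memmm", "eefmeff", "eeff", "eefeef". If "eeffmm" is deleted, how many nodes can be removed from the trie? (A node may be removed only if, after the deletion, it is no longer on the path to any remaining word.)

1

A node on "eeffmm"'s path can go only if nothing else ends at it or branches off below it.
The suffix "m" (1 node) is used only by "eeffmm"; "eeffm" is itself a stored word, so pruning stops there.
Nodes removed: 1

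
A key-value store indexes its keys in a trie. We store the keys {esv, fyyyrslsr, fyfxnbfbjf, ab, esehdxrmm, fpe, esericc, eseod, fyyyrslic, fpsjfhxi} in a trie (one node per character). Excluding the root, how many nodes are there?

Trace insertions, counting only characters that open a new branch:
  "esv" → 3 new (e, s, v)
  "fyyyrslsr" → 9 new (f, y, y, y, r, s, l, s, r)
  "fyfxnbfbjf" → prefix "fy" already present; 8 new (f, x, n, b, f, b, j, f)
  "ab" → 2 new (a, b)
  "esehdxrmm" → prefix "es" already present; 7 new (e, h, d, x, r, m, m)
  "fpe" → prefix "f" already present; 2 new (p, e)
  "esericc" → prefix "ese" already present; 4 new (r, i, c, c)
  "eseod" → prefix "ese" already present; 2 new (o, d)
  "fyyyrslic" → prefix "fyyyrsl" already present; 2 new (i, c)
  "fpsjfhxi" → prefix "fp" already present; 6 new (s, j, f, h, x, i)
Total nodes = 3 + 9 + 8 + 2 + 7 + 2 + 4 + 2 + 2 + 6 = 45

45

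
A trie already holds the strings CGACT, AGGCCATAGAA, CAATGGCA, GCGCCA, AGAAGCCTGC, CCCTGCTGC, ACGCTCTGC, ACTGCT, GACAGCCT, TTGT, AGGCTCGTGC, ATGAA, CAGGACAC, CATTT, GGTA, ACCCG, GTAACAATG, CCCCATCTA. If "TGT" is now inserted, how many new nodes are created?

2

Walking "TGT" from the root, the first 1 characters ("T") follow existing edges; "G" is the first miss.
So 3 − 1 = 2 new nodes.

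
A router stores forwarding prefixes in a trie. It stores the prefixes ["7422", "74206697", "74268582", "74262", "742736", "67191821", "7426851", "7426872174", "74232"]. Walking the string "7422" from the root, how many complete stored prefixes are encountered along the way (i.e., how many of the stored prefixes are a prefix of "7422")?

1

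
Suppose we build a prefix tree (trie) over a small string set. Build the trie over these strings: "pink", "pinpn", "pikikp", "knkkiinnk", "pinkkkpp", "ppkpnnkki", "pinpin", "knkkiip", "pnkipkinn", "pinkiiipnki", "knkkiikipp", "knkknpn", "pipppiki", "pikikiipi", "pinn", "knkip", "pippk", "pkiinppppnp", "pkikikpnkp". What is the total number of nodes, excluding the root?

Insert word by word; a character creates a node only if that edge doesn't already exist:
  "pink" → 4 new (p, i, n, k)
  "pinpn" → prefix "pin" already present; 2 new (p, n)
  "pikikp" → prefix "pi" already present; 4 new (k, i, k, p)
  "knkkiinnk" → 9 new (k, n, k, k, i, i, n, n, k)
  "pinkkkpp" → prefix "pink" already present; 4 new (k, k, p, p)
  "ppkpnnkki" → prefix "p" already present; 8 new (p, k, p, n, n, k, k, i)
  "pinpin" → prefix "pinp" already present; 2 new (i, n)
  "knkkiip" → prefix "knkkii" already present; 1 new (p)
  "pnkipkinn" → prefix "p" already present; 8 new (n, k, i, p, k, i, n, n)
  "pinkiiipnki" → prefix "pink" already present; 7 new (i, i, i, p, n, k, i)
  "knkkiikipp" → prefix "knkkii" already present; 4 new (k, i, p, p)
  "knkknpn" → prefix "knkk" already present; 3 new (n, p, n)
  "pipppiki" → prefix "pi" already present; 6 new (p, p, p, i, k, i)
  "pikikiipi" → prefix "pikik" already present; 4 new (i, i, p, i)
  "pinn" → prefix "pin" already present; 1 new (n)
  "knkip" → prefix "knk" already present; 2 new (i, p)
  "pippk" → prefix "pipp" already present; 1 new (k)
  "pkiinppppnp" → prefix "p" already present; 10 new (k, i, i, n, p, p, p, p, n, p)
  "pkikikpnkp" → prefix "pki" already present; 7 new (k, i, k, p, n, k, p)
Total nodes = 4 + 2 + 4 + 9 + 4 + 8 + 2 + 1 + 8 + 7 + 4 + 3 + 6 + 4 + 1 + 2 + 1 + 10 + 7 = 87

87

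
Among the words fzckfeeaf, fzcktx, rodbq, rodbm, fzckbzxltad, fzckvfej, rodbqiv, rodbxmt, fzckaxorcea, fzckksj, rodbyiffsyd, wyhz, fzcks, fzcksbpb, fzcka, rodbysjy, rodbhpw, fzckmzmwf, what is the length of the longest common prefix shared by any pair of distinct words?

5

Look for the deepest trie node that still has at least two words in its subtree.
"fzcka" and "fzckaxorcea" agree on "fzcka" (5 characters) before diverging; nothing deeper is shared.
Longest shared-prefix length: 5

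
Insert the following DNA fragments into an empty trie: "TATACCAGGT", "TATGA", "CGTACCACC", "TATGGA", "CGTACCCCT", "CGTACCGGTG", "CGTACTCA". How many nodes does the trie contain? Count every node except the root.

33

Count nodes per top-level branch (shared prefixes stored once):
  'C'-branch (CGTACCACC, CGTACCCCT, CGTACCGGTG, CGTACTCA): 19 nodes
  'T'-branch (TATACCAGGT, TATGA, TATGGA): 14 nodes
Sum: 33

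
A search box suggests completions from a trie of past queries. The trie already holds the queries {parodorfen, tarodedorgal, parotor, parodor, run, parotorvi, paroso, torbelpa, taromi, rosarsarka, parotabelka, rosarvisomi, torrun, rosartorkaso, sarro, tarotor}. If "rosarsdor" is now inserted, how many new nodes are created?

Walking "rosarsdor" from the root, the first 6 characters ("rosars") follow existing edges; "d" is the first miss.
New nodes needed: |"rosarsdor"| − 6 = 9 − 6 = 3.

3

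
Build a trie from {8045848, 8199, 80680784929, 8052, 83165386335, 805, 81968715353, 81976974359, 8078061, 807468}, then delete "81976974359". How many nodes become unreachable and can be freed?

8

After clearing the end-marker at "81976974359", prune upward until reaching a node still needed by another word.
The suffix "76974359" (8 nodes) is used only by "81976974359"; the node for "819" still has the child "9", so pruning stops there.
Nodes removed: 8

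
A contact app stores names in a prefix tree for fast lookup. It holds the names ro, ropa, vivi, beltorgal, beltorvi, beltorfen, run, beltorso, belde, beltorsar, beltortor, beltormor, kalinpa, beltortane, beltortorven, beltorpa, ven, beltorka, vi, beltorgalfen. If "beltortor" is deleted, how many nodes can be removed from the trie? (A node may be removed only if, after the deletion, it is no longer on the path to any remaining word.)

A node on "beltortor"'s path can go only if nothing else ends at it or branches off below it.
Every node on "beltortor" is still needed (e.g. by "beltortorven"), so nothing is freed.
Nodes removed: 0

0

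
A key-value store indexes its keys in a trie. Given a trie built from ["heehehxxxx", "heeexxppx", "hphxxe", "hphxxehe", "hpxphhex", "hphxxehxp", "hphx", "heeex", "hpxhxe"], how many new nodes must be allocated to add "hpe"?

"hp" is already a path in the trie; the remaining "e" must be added.
New nodes needed: |"hpe"| − 2 = 3 − 2 = 1.

1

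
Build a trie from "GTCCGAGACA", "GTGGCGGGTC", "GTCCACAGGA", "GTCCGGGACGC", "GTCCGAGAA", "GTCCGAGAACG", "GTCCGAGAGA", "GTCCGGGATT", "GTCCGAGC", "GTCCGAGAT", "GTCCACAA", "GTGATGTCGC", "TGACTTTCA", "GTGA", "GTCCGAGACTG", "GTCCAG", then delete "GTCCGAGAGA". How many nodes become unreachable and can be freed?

2

After clearing the end-marker at "GTCCGAGAGA", prune upward until reaching a node still needed by another word.
The suffix "GA" (2 nodes) is used only by "GTCCGAGAGA"; the node for "GTCCGAGA" still has the child "C", so pruning stops there.
Nodes removed: 2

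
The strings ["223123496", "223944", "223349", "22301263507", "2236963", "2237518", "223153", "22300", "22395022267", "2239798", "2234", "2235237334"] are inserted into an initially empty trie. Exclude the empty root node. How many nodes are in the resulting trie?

52

Insert word by word; a character creates a node only if that edge doesn't already exist:
  "223123496" → 9 new (2, 2, 3, 1, 2, 3, 4, 9, 6)
  "223944" → prefix "223" already present; 3 new (9, 4, 4)
  "223349" → prefix "223" already present; 3 new (3, 4, 9)
  "22301263507" → prefix "223" already present; 8 new (0, 1, 2, 6, 3, 5, 0, 7)
  "2236963" → prefix "223" already present; 4 new (6, 9, 6, 3)
  "2237518" → prefix "223" already present; 4 new (7, 5, 1, 8)
  "223153" → prefix "2231" already present; 2 new (5, 3)
  "22300" → prefix "2230" already present; 1 new (0)
  "22395022267" → prefix "2239" already present; 7 new (5, 0, 2, 2, 2, 6, 7)
  "2239798" → prefix "2239" already present; 3 new (7, 9, 8)
  "2234" → prefix "223" already present; 1 new (4)
  "2235237334" → prefix "223" already present; 7 new (5, 2, 3, 7, 3, 3, 4)
Total nodes = 9 + 3 + 3 + 8 + 4 + 4 + 2 + 1 + 7 + 3 + 1 + 7 = 52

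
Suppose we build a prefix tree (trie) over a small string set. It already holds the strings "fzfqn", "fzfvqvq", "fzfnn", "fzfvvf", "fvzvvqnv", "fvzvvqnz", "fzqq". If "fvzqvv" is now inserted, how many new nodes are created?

The longest prefix of "fvzqvv" already in the trie is "fvz" (length 3).
So 6 − 3 = 3 new nodes.

3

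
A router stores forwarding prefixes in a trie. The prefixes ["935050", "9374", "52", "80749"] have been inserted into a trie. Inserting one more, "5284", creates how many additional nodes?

Walking "5284" from the root, the first 2 characters ("52") follow existing edges; "8" is the first miss.
Each of the 2 remaining characters creates one node.

2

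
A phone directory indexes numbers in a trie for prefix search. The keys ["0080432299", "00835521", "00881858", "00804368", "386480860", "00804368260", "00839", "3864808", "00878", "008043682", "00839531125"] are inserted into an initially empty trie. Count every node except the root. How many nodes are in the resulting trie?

43

Trace insertions, counting only characters that open a new branch:
  "0080432299" → 10 new (0, 0, 8, 0, 4, 3, 2, 2, 9, 9)
  "00835521" → prefix "008" already present; 5 new (3, 5, 5, 2, 1)
  "00881858" → prefix "008" already present; 5 new (8, 1, 8, 5, 8)
  "00804368" → prefix "008043" already present; 2 new (6, 8)
  "386480860" → 9 new (3, 8, 6, 4, 8, 0, 8, 6, 0)
  "00804368260" → prefix "00804368" already present; 3 new (2, 6, 0)
  "00839" → prefix "0083" already present; 1 new (9)
  "3864808" → prefix "3864808" already present; 0 new (none)
  "00878" → prefix "008" already present; 2 new (7, 8)
  "008043682" → prefix "008043682" already present; 0 new (none)
  "00839531125" → prefix "00839" already present; 6 new (5, 3, 1, 1, 2, 5)
Total nodes = 10 + 5 + 5 + 2 + 9 + 3 + 1 + 0 + 2 + 0 + 6 = 43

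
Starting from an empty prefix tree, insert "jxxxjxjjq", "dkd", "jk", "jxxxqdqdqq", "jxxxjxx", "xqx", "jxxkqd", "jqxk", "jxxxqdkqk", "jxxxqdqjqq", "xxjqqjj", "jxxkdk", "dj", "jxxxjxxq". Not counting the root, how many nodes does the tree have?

Trace insertions, counting only characters that open a new branch:
  "jxxxjxjjq" → 9 new (j, x, x, x, j, x, j, j, q)
  "dkd" → 3 new (d, k, d)
  "jk" → prefix "j" already present; 1 new (k)
  "jxxxqdqdqq" → prefix "jxxx" already present; 6 new (q, d, q, d, q, q)
  "jxxxjxx" → prefix "jxxxjx" already present; 1 new (x)
  "xqx" → 3 new (x, q, x)
  "jxxkqd" → prefix "jxx" already present; 3 new (k, q, d)
  "jqxk" → prefix "j" already present; 3 new (q, x, k)
  "jxxxqdkqk" → prefix "jxxxqd" already present; 3 new (k, q, k)
  "jxxxqdqjqq" → prefix "jxxxqdq" already present; 3 new (j, q, q)
  "xxjqqjj" → prefix "x" already present; 6 new (x, j, q, q, j, j)
  "jxxkdk" → prefix "jxxk" already present; 2 new (d, k)
  "dj" → prefix "d" already present; 1 new (j)
  "jxxxjxxq" → prefix "jxxxjxx" already present; 1 new (q)
Total nodes = 9 + 3 + 1 + 6 + 1 + 3 + 3 + 3 + 3 + 3 + 6 + 2 + 1 + 1 = 45

45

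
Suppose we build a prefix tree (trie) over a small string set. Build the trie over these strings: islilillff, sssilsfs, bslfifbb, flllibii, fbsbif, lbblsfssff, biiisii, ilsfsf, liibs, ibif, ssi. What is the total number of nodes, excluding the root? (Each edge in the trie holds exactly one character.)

68

Insert word by word; a character creates a node only if that edge doesn't already exist:
  "islilillff" → 10 new (i, s, l, i, l, i, l, l, f, f)
  "sssilsfs" → 8 new (s, s, s, i, l, s, f, s)
  "bslfifbb" → 8 new (b, s, l, f, i, f, b, b)
  "flllibii" → 8 new (f, l, l, l, i, b, i, i)
  "fbsbif" → prefix "f" already present; 5 new (b, s, b, i, f)
  "lbblsfssff" → 10 new (l, b, b, l, s, f, s, s, f, f)
  "biiisii" → prefix "b" already present; 6 new (i, i, i, s, i, i)
  "ilsfsf" → prefix "i" already present; 5 new (l, s, f, s, f)
  "liibs" → prefix "l" already present; 4 new (i, i, b, s)
  "ibif" → prefix "i" already present; 3 new (b, i, f)
  "ssi" → prefix "ss" already present; 1 new (i)
Total nodes = 10 + 8 + 8 + 8 + 5 + 10 + 6 + 5 + 4 + 3 + 1 = 68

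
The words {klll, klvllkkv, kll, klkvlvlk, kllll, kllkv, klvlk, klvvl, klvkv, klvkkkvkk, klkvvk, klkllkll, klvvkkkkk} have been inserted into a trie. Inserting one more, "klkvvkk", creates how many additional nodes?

The longest prefix of "klkvvkk" already in the trie is "klkvvk" (length 6).
So 7 − 6 = 1 new nodes.

1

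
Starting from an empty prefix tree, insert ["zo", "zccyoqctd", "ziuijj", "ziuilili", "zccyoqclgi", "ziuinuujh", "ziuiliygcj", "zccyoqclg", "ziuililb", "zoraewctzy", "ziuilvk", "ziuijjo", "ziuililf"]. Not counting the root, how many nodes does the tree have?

For each word, the new-node count is its length minus the longest prefix already in the trie:
  "zo" → 2 new (z, o)
  "zccyoqctd" → prefix "z" already present; 8 new (c, c, y, o, q, c, t, d)
  "ziuijj" → prefix "z" already present; 5 new (i, u, i, j, j)
  "ziuilili" → prefix "ziui" already present; 4 new (l, i, l, i)
  "zccyoqclgi" → prefix "zccyoqc" already present; 3 new (l, g, i)
  "ziuinuujh" → prefix "ziui" already present; 5 new (n, u, u, j, h)
  "ziuiliygcj" → prefix "ziuili" already present; 4 new (y, g, c, j)
  "zccyoqclg" → prefix "zccyoqclg" already present; 0 new (none)
  "ziuililb" → prefix "ziuilil" already present; 1 new (b)
  "zoraewctzy" → prefix "zo" already present; 8 new (r, a, e, w, c, t, z, y)
  "ziuilvk" → prefix "ziuil" already present; 2 new (v, k)
  "ziuijjo" → prefix "ziuijj" already present; 1 new (o)
  "ziuililf" → prefix "ziuilil" already present; 1 new (f)
Total nodes = 2 + 8 + 5 + 4 + 3 + 5 + 4 + 0 + 1 + 8 + 2 + 1 + 1 = 44

44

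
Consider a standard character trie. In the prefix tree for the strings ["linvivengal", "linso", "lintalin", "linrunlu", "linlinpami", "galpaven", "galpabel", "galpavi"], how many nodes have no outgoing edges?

8

A leaf is a node with no children — equivalently, the end of a word that is not a proper prefix of any other stored word.
Those words: "galpabel", "galpaven", "galpavi", "linlinpami", "linrunlu", "linso", "lintalin", "linvivengal"
Leaf count: 8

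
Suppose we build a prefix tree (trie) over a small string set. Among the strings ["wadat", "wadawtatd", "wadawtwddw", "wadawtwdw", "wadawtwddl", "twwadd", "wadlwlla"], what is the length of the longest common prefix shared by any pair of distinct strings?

9

Equivalently: take the maximum, over all pairs, of their longest common prefix length.
"wadawtwddl" and "wadawtwddw" agree on "wadawtwdd" (9 characters) before diverging; nothing deeper is shared.
Longest shared-prefix length: 9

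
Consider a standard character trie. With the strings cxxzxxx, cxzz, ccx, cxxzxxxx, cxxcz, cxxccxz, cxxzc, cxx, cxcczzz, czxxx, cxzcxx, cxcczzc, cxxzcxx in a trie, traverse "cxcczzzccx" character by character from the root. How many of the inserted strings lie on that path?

1

Check each prefix of "cxcczzzccx" against the stored set — each match is an end-marker on the path.
Prefixes of the query that are stored words: "cxcczzz"
Count: 1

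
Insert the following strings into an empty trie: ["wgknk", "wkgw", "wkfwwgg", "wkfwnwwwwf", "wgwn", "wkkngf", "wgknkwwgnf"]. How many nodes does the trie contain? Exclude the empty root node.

30

For each word, the new-node count is its length minus the longest prefix already in the trie:
  "wgknk" → 5 new (w, g, k, n, k)
  "wkgw" → prefix "w" already present; 3 new (k, g, w)
  "wkfwwgg" → prefix "wk" already present; 5 new (f, w, w, g, g)
  "wkfwnwwwwf" → prefix "wkfw" already present; 6 new (n, w, w, w, w, f)
  "wgwn" → prefix "wg" already present; 2 new (w, n)
  "wkkngf" → prefix "wk" already present; 4 new (k, n, g, f)
  "wgknkwwgnf" → prefix "wgknk" already present; 5 new (w, w, g, n, f)
Total nodes = 5 + 3 + 5 + 6 + 2 + 4 + 5 = 30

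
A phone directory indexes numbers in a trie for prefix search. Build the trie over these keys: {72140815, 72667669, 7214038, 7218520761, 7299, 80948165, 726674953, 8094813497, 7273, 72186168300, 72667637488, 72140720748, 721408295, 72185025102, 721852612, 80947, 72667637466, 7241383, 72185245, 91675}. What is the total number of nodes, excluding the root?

88

Trace insertions, counting only characters that open a new branch:
  "72140815" → 8 new (7, 2, 1, 4, 0, 8, 1, 5)
  "72667669" → prefix "72" already present; 6 new (6, 6, 7, 6, 6, 9)
  "7214038" → prefix "72140" already present; 2 new (3, 8)
  "7218520761" → prefix "721" already present; 7 new (8, 5, 2, 0, 7, 6, 1)
  "7299" → prefix "72" already present; 2 new (9, 9)
  "80948165" → 8 new (8, 0, 9, 4, 8, 1, 6, 5)
  "726674953" → prefix "72667" already present; 4 new (4, 9, 5, 3)
  "8094813497" → prefix "809481" already present; 4 new (3, 4, 9, 7)
  "7273" → prefix "72" already present; 2 new (7, 3)
  "72186168300" → prefix "7218" already present; 7 new (6, 1, 6, 8, 3, 0, 0)
  "72667637488" → prefix "726676" already present; 5 new (3, 7, 4, 8, 8)
  "72140720748" → prefix "72140" already present; 6 new (7, 2, 0, 7, 4, 8)
  "721408295" → prefix "721408" already present; 3 new (2, 9, 5)
  "72185025102" → prefix "72185" already present; 6 new (0, 2, 5, 1, 0, 2)
  "721852612" → prefix "721852" already present; 3 new (6, 1, 2)
  "80947" → prefix "8094" already present; 1 new (7)
  "72667637466" → prefix "726676374" already present; 2 new (6, 6)
  "7241383" → prefix "72" already present; 5 new (4, 1, 3, 8, 3)
  "72185245" → prefix "721852" already present; 2 new (4, 5)
  "91675" → 5 new (9, 1, 6, 7, 5)
Total nodes = 8 + 6 + 2 + 7 + 2 + 8 + 4 + 4 + 2 + 7 + 5 + 6 + 3 + 6 + 3 + 1 + 2 + 5 + 2 + 5 = 88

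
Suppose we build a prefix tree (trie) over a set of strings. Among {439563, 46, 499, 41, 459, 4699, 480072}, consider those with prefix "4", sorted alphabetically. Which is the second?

439563

DFS of the "4" subtree visits, in order: "41", "439563", "459", "46", "4699", "480072", "499"
Position 2: 439563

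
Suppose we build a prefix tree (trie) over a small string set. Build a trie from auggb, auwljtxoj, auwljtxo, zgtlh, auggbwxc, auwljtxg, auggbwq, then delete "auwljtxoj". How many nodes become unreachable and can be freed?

After clearing the end-marker at "auwljtxoj", prune upward until reaching a node still needed by another word.
The suffix "j" (1 node) is used only by "auwljtxoj"; "auwljtxo" is itself a stored word, so pruning stops there.
Nodes removed: 1

1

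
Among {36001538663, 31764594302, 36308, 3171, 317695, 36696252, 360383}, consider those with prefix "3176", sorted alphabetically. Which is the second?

DFS of the "3176" subtree visits, in order: "31764594302", "317695"
Position 2: 317695

317695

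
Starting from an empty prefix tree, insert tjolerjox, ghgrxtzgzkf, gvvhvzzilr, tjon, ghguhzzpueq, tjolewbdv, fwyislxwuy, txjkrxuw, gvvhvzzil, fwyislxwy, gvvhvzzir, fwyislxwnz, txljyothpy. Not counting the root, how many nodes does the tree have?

71

For each word, the new-node count is its length minus the longest prefix already in the trie:
  "tjolerjox" → 9 new (t, j, o, l, e, r, j, o, x)
  "ghgrxtzgzkf" → 11 new (g, h, g, r, x, t, z, g, z, k, f)
  "gvvhvzzilr" → prefix "g" already present; 9 new (v, v, h, v, z, z, i, l, r)
  "tjon" → prefix "tjo" already present; 1 new (n)
  "ghguhzzpueq" → prefix "ghg" already present; 8 new (u, h, z, z, p, u, e, q)
  "tjolewbdv" → prefix "tjole" already present; 4 new (w, b, d, v)
  "fwyislxwuy" → 10 new (f, w, y, i, s, l, x, w, u, y)
  "txjkrxuw" → prefix "t" already present; 7 new (x, j, k, r, x, u, w)
  "gvvhvzzil" → prefix "gvvhvzzil" already present; 0 new (none)
  "fwyislxwy" → prefix "fwyislxw" already present; 1 new (y)
  "gvvhvzzir" → prefix "gvvhvzzi" already present; 1 new (r)
  "fwyislxwnz" → prefix "fwyislxw" already present; 2 new (n, z)
  "txljyothpy" → prefix "tx" already present; 8 new (l, j, y, o, t, h, p, y)
Total nodes = 9 + 11 + 9 + 1 + 8 + 4 + 10 + 7 + 0 + 1 + 1 + 2 + 8 = 71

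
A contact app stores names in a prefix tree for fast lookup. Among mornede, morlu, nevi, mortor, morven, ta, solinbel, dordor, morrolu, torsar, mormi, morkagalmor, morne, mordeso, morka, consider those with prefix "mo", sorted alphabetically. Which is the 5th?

mormi

Words with prefix "mo", in lexicographic order: "mordeso", "morka", "morkagalmor", "morlu", "mormi", "morne", "mornede", "morrolu", "mortor", "morven"
Position 5: mormi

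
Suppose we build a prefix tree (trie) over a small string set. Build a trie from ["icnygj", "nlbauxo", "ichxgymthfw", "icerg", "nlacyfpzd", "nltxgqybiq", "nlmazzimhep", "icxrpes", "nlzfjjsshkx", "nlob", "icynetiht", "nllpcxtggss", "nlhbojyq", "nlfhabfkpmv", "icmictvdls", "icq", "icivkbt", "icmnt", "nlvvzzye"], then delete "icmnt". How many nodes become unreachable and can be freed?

A node on "icmnt"'s path can go only if nothing else ends at it or branches off below it.
The suffix "nt" (2 nodes) is used only by "icmnt"; the node for "icm" still has the child "i", so pruning stops there.
Nodes removed: 2

2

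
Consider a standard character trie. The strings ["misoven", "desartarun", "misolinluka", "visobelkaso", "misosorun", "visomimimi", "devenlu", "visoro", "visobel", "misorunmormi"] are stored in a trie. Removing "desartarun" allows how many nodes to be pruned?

A node on "desartarun"'s path can go only if nothing else ends at it or branches off below it.
The suffix "sartarun" (8 nodes) is used only by "desartarun"; the node for "de" still has the child "v", so pruning stops there.
Nodes removed: 8

8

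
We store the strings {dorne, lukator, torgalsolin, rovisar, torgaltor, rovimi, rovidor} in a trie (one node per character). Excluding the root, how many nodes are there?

38

Count nodes per top-level branch (shared prefixes stored once):
  'd'-branch (dorne): 5 nodes
  'l'-branch (lukator): 7 nodes
  'r'-branch (rovidor, rovimi, rovisar): 12 nodes
  't'-branch (torgalsolin, torgaltor): 14 nodes
Sum: 38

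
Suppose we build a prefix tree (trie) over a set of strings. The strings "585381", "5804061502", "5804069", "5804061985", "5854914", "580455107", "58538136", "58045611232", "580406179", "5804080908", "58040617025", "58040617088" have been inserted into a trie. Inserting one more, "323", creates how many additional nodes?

No existing word starts with "3", so every character of "323" needs a new node.
3 − 0 = 3 new nodes.

3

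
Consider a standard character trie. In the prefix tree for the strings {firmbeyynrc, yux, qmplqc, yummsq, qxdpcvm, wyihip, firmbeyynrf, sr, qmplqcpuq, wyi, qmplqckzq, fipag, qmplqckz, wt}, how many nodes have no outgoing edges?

11

A leaf is a node with no children — equivalently, the end of a word that is not a proper prefix of any other stored word.
Those words: "fipag", "firmbeyynrc", "firmbeyynrf", "qmplqckzq", "qmplqcpuq", "qxdpcvm", "sr", "wt", "wyihip", "yummsq", "yux"
Leaf count: 11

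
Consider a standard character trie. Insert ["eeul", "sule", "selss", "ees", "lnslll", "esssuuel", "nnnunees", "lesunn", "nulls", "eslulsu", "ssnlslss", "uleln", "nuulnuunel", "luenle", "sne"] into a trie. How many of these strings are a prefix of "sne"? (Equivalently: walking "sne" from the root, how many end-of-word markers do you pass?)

Traverse "sne" character by character; count nodes along the way that are marked as word ends.
Prefixes of the query that are stored words: "sne"
Count: 1

1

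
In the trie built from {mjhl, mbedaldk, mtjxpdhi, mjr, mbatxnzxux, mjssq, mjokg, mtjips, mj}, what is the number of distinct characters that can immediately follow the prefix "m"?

3

Walk "m" from the root, arriving at one node.
Characters that immediately follow "m" among the stored strings: {b, j, t}.
That node has 3 child edges.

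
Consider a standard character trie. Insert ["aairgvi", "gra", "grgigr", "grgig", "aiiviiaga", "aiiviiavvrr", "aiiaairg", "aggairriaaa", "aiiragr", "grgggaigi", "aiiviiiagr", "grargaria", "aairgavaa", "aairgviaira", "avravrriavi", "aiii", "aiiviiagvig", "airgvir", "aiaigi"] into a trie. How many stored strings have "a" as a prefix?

14

Traverse to the node for "a", then collect every word in that subtree.
Matches: "aairgavaa", "aairgvi", "aairgviaira", "aggairriaaa", "aiaigi", "aiiaairg", "aiii", "aiiragr", "aiiviiaga", "aiiviiagvig", "aiiviiavvrr", "aiiviiiagr", "airgvir", "avravrriavi"
Count: 14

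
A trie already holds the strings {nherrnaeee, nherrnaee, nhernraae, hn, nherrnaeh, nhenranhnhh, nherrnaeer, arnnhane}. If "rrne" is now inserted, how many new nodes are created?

4

"rrne" shares no prefix with any stored word, so all 4 characters open new nodes.
4 − 0 = 4 new nodes.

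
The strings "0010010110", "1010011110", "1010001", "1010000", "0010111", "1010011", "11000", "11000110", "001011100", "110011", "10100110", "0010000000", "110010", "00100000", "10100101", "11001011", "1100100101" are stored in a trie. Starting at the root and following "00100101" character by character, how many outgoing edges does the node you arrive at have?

Walk "00100101" from the root, arriving at one node.
Characters that immediately follow "00100101" among the stored strings: {1}.
That node has 1 child edge.

1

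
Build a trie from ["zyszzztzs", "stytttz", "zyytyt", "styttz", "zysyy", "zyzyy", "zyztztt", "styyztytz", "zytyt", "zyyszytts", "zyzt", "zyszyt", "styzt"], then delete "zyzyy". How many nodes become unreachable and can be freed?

2

After clearing the end-marker at "zyzyy", prune upward until reaching a node still needed by another word.
The suffix "yy" (2 nodes) is used only by "zyzyy"; the node for "zyz" still has the child "t", so pruning stops there.
Nodes removed: 2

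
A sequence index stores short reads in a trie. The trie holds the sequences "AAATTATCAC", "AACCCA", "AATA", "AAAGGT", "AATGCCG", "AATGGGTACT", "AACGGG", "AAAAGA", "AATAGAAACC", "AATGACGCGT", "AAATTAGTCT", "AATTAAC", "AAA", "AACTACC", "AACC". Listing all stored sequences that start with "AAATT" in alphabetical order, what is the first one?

AAATTAGTCT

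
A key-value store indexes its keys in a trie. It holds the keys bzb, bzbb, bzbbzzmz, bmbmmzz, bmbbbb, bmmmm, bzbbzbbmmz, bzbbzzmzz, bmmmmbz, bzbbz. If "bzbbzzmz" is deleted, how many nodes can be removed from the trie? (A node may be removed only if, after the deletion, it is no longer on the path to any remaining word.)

0

Walk "bzbbzzmz" from the leaf back toward the root, removing each node that no remaining word uses.
Every node on "bzbbzzmz" is still needed (e.g. by "bzbbzzmzz"), so nothing is freed.
Nodes removed: 0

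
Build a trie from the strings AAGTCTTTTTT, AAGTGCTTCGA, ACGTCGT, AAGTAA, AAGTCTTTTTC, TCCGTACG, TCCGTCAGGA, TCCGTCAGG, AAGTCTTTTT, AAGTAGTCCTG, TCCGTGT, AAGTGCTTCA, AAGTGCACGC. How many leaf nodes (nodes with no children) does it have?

11

Leaves are exactly the stored words that no other stored word extends.
Those words: "AAGTAA", "AAGTAGTCCTG", "AAGTCTTTTTC", "AAGTCTTTTTT", "AAGTGCACGC", "AAGTGCTTCA", "AAGTGCTTCGA", "ACGTCGT", "TCCGTACG", "TCCGTCAGGA", "TCCGTGT"
Leaf count: 11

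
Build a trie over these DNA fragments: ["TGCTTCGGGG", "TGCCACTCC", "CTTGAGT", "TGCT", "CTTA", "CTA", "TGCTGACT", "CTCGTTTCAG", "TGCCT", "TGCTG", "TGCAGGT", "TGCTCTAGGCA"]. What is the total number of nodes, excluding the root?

For each word, the new-node count is its length minus the longest prefix already in the trie:
  "TGCTTCGGGG" → 10 new (T, G, C, T, T, C, G, G, G, G)
  "TGCCACTCC" → prefix "TGC" already present; 6 new (C, A, C, T, C, C)
  "CTTGAGT" → 7 new (C, T, T, G, A, G, T)
  "TGCT" → prefix "TGCT" already present; 0 new (none)
  "CTTA" → prefix "CTT" already present; 1 new (A)
  "CTA" → prefix "CT" already present; 1 new (A)
  "TGCTGACT" → prefix "TGCT" already present; 4 new (G, A, C, T)
  "CTCGTTTCAG" → prefix "CT" already present; 8 new (C, G, T, T, T, C, A, G)
  "TGCCT" → prefix "TGCC" already present; 1 new (T)
  "TGCTG" → prefix "TGCTG" already present; 0 new (none)
  "TGCAGGT" → prefix "TGC" already present; 4 new (A, G, G, T)
  "TGCTCTAGGCA" → prefix "TGCT" already present; 7 new (C, T, A, G, G, C, A)
Total nodes = 10 + 6 + 7 + 0 + 1 + 1 + 4 + 8 + 1 + 0 + 4 + 7 = 49

49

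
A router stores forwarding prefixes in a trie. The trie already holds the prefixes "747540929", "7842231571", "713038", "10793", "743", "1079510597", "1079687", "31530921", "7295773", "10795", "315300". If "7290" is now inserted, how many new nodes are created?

1

"729" is already a path in the trie; the remaining "0" must be added.
So 4 − 3 = 1 new nodes.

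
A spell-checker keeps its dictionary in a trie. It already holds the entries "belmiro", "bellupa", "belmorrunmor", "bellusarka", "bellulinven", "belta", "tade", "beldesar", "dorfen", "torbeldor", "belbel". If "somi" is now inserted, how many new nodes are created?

"somi" shares no prefix with any stored word, so all 4 characters open new nodes.
4 − 0 = 4 new nodes.

4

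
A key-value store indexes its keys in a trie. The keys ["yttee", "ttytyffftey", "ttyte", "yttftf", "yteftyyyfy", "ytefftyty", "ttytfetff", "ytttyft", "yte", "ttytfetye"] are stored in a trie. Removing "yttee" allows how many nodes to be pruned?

After clearing the end-marker at "yttee", prune upward until reaching a node still needed by another word.
The suffix "ee" (2 nodes) is used only by "yttee"; the node for "ytt" still has the child "f", so pruning stops there.
Nodes removed: 2

2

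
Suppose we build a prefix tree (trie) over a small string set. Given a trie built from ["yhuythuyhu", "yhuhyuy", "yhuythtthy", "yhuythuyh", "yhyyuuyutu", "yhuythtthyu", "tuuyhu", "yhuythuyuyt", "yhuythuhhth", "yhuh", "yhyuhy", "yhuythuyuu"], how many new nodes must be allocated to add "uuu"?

Nothing in the trie begins with "u"; the whole of "uuu" is new.
3 − 0 = 3 new nodes.

3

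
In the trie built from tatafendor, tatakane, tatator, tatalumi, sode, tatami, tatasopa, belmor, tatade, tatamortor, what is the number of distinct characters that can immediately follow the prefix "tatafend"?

1

Walk "tatafend" from the root, arriving at one node.
Characters that immediately follow "tatafend" among the stored strings: {o}.
That node has 1 child edge.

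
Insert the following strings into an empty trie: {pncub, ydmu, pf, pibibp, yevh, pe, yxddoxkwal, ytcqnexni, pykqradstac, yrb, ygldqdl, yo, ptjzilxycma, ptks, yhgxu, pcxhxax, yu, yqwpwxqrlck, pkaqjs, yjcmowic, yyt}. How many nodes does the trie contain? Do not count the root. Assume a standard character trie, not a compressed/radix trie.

Count nodes per top-level branch (shared prefixes stored once):
  'p'-branch (pcxhxax, pe, pf, pibibp, pkaqjs, pncub, ptjzilxycma, ptks, pykqradstac): 45 nodes
  'y'-branch (ydmu, yevh, ygldqdl, yhgxu, yjcmowic, yo, yqwpwxqrlck, yrb, ytcqnexni, yu, yxddoxkwal, yyt): 57 nodes
Sum: 102

102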